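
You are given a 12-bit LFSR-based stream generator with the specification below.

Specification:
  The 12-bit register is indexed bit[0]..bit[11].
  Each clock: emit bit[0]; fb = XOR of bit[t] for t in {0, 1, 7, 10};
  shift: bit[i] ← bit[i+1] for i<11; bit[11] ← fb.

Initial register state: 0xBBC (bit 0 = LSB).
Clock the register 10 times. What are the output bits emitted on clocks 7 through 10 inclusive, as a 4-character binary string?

0111

reg_0 = 0xBBC
clock 1: out=0, reg = 0xDDE
clock 2: out=0, reg = 0xEEF
clock 3: out=1, reg = 0x777
clock 4: out=1, reg = 0xBBB
clock 5: out=1, reg = 0xDDD
clock 6: out=1, reg = 0xEEE
clock 7: out=0, reg = 0xF77
clock 8: out=1, reg = 0xFBB
clock 9: out=1, reg = 0x7DD
clock 10: out=1, reg = 0xBEE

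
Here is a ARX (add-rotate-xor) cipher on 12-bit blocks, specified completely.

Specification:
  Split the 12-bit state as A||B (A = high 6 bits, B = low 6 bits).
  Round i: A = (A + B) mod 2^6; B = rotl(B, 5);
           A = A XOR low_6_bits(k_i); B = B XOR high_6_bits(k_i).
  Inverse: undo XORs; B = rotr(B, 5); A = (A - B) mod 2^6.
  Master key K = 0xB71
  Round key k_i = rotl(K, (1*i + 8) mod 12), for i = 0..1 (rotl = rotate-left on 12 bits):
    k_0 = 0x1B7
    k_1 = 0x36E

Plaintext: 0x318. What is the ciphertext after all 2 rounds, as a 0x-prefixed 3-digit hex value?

s_0 = plaintext = 0x318
s_1 = Round(s_0, k_0) = 0x4CA
s_2 = Round(s_1, k_1) = 0xCC8

0xCC8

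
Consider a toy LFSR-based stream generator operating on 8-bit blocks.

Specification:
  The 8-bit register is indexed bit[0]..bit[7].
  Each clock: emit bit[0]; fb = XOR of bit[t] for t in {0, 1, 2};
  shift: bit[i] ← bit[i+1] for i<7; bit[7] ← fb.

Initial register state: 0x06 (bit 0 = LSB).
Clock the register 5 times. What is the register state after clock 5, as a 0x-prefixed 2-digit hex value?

reg_0 = 0x06
clock 1: out=0, reg = 0x03
clock 2: out=1, reg = 0x01
clock 3: out=1, reg = 0x80
clock 4: out=0, reg = 0x40
clock 5: out=0, reg = 0x20

0x20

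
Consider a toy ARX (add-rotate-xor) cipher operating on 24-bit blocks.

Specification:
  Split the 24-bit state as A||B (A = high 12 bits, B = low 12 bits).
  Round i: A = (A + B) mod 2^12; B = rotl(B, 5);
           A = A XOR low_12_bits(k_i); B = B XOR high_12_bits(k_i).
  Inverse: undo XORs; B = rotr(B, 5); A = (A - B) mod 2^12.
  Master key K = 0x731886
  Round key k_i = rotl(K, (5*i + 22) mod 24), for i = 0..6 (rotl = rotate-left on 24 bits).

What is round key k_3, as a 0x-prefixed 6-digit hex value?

0x10CE63

K = 0x731886
k_0 = rotl(K, (5*0+22) mod 24) = rotl(K, 22) = 0x9CC621
k_1 = rotl(K, (5*1+22) mod 24) = rotl(K, 3) = 0x98C433
k_2 = rotl(K, (5*2+22) mod 24) = rotl(K, 8) = 0x188673
k_3 = rotl(K, (5*3+22) mod 24) = rotl(K, 13) = 0x10CE63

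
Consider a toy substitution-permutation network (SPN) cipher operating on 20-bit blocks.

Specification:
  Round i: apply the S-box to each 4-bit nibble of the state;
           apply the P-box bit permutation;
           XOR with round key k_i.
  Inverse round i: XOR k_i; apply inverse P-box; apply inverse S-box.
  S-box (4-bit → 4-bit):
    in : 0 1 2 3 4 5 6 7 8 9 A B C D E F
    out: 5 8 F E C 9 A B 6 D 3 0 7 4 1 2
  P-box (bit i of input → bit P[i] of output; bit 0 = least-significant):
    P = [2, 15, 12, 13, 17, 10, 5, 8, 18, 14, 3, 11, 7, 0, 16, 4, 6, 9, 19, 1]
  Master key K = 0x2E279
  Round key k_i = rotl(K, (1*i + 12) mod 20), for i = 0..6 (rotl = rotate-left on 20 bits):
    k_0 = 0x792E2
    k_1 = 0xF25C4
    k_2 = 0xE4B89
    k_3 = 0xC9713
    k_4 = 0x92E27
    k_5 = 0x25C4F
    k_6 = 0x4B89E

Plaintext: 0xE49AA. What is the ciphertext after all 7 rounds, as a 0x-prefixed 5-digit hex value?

0x18ABC

s_0 = plaintext = 0xE49AA
s_1 = Round(s_0, k_0) = 0x01EBE
s_2 = Round(s_1, k_1) = 0x32590
s_3 = Round(s_2, k_2) = 0x1503E
s_4 = Round(s_3, k_3) = 0x892AD
s_5 = Round(s_4, k_4) = 0x670BF
s_6 = Round(s_5, k_5) = 0x6DED4
s_7 = Round(s_6, k_6) = 0x18ABC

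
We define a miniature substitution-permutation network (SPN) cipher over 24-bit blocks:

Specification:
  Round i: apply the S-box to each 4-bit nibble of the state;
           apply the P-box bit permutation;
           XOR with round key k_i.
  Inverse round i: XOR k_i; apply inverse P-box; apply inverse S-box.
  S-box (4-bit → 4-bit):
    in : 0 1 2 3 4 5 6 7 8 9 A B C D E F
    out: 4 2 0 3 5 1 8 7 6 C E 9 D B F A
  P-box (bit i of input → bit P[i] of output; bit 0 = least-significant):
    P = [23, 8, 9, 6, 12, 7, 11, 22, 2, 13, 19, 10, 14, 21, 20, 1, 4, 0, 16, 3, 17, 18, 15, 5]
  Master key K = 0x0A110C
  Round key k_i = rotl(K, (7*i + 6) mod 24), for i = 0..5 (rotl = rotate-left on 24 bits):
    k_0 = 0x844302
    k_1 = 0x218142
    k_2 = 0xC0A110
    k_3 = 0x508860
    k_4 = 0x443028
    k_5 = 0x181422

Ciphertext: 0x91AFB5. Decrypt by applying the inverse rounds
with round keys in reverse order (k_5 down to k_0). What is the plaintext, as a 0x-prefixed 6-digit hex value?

0xDED37E

s_0 = ciphertext = 0x91AFB5
s_1 = InvRound(s_0, k_5) = 0x076777
s_2 = InvRound(s_1, k_4) = 0x5EBBBA
s_3 = InvRound(s_2, k_3) = 0x3B683A
s_4 = InvRound(s_3, k_2) = 0xC9E093
s_5 = InvRound(s_4, k_1) = 0x2338FD
s_6 = InvRound(s_5, k_0) = 0xDED37E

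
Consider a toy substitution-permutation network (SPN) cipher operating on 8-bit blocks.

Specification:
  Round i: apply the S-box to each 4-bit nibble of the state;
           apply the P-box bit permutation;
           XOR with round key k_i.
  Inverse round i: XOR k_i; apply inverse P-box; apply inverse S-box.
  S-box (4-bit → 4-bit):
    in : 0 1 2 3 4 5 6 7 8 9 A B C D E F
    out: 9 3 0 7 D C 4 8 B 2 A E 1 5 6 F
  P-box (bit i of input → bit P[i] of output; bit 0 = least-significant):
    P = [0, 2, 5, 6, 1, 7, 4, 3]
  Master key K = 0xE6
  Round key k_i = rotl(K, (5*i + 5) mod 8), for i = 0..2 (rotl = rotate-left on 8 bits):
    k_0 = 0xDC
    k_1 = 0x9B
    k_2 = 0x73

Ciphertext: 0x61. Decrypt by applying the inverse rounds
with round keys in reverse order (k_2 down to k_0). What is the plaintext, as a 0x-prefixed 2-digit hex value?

s_0 = ciphertext = 0x61
s_1 = InvRound(s_0, k_2) = 0xD2
s_2 = InvRound(s_1, k_1) = 0x70
s_3 = InvRound(s_2, k_0) = 0xAE

0xAE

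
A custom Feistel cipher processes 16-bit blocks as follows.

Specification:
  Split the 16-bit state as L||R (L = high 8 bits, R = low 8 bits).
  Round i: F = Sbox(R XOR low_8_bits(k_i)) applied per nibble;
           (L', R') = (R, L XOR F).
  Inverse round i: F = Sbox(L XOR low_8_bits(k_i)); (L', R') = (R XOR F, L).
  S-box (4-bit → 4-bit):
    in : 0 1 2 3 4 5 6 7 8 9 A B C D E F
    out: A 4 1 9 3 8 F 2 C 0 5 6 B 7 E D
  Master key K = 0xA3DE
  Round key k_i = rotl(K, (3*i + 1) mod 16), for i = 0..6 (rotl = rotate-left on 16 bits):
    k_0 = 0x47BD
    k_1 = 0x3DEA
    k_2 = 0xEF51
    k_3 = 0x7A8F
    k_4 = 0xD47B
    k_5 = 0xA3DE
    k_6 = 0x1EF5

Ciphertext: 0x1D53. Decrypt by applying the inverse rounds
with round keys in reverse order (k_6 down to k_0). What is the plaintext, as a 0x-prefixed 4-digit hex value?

s_0 = ciphertext = 0x1D53
s_1 = InvRound(s_0, k_6) = 0xBF1D
s_2 = InvRound(s_1, k_5) = 0xE9BF
s_3 = InvRound(s_2, k_4) = 0xBEE9
s_4 = InvRound(s_3, k_3) = 0x7DBE
s_5 = InvRound(s_4, k_2) = 0xA57D
s_6 = InvRound(s_5, k_1) = 0x40A5
s_7 = InvRound(s_6, k_0) = 0x7240

0x7240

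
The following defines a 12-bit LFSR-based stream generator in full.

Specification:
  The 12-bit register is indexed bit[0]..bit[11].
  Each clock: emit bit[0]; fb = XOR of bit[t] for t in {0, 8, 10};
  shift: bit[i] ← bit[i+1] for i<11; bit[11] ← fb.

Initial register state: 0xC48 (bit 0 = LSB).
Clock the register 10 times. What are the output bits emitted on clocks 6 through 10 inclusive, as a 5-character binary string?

reg_0 = 0xC48
clock 1: out=0, reg = 0xE24
clock 2: out=0, reg = 0xF12
clock 3: out=0, reg = 0x789
clock 4: out=1, reg = 0xBC4
clock 5: out=0, reg = 0xDE2
clock 6: out=0, reg = 0x6F1
clock 7: out=1, reg = 0x378
clock 8: out=0, reg = 0x9BC
clock 9: out=0, reg = 0xCDE
clock 10: out=0, reg = 0xE6F

01000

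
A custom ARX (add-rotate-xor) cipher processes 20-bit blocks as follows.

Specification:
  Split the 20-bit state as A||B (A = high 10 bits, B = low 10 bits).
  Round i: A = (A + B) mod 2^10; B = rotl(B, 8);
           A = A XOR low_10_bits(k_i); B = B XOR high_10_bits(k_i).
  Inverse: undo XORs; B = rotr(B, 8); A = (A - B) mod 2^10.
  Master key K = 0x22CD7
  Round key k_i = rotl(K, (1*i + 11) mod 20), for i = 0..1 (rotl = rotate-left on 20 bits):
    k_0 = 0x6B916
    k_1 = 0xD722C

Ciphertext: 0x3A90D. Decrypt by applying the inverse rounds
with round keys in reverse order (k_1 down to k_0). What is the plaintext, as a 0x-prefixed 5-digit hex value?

s_0 = ciphertext = 0x3A90D
s_1 = InvRound(s_0, k_1) = 0x60146
s_2 = InvRound(s_1, k_0) = 0x3DBA0

0x3DBA0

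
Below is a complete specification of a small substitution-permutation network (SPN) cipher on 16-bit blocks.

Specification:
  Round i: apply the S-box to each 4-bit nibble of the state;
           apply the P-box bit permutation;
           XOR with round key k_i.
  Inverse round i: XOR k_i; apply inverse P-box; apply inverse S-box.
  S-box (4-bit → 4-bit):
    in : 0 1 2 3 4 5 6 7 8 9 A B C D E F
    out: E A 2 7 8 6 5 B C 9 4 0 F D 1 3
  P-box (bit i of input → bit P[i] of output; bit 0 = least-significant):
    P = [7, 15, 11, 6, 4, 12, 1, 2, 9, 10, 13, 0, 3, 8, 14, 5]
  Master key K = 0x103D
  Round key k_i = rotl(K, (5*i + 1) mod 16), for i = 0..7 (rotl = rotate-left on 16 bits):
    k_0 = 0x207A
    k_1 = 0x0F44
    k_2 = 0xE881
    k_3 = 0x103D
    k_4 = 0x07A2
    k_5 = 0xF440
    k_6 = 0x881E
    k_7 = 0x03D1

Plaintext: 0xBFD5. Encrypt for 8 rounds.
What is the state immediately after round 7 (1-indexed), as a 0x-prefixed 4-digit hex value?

0x8A03

s_0 = plaintext = 0xBFD5
s_1 = Round(s_0, k_0) = 0xAE6C
s_2 = Round(s_1, k_1) = 0xC596
s_3 = Round(s_2, k_2) = 0x853D
s_4 = Round(s_3, k_3) = 0x6CCF
s_5 = Round(s_4, k_4) = 0xF13D
s_6 = Round(s_5, k_5) = 0xE99B
s_7 = Round(s_6, k_6) = 0x8A03
s_8 = Round(s_7, k_7) = 0xFB77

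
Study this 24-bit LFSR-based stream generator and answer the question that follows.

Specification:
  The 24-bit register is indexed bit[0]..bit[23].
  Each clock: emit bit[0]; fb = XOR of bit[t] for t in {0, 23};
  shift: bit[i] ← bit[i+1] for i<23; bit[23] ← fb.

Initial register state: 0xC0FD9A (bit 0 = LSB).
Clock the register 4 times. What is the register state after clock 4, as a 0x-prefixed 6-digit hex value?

reg_0 = 0xC0FD9A
clock 1: out=0, reg = 0xE07ECD
clock 2: out=1, reg = 0x703F66
clock 3: out=0, reg = 0x381FB3
clock 4: out=1, reg = 0x9C0FD9

0x9C0FD9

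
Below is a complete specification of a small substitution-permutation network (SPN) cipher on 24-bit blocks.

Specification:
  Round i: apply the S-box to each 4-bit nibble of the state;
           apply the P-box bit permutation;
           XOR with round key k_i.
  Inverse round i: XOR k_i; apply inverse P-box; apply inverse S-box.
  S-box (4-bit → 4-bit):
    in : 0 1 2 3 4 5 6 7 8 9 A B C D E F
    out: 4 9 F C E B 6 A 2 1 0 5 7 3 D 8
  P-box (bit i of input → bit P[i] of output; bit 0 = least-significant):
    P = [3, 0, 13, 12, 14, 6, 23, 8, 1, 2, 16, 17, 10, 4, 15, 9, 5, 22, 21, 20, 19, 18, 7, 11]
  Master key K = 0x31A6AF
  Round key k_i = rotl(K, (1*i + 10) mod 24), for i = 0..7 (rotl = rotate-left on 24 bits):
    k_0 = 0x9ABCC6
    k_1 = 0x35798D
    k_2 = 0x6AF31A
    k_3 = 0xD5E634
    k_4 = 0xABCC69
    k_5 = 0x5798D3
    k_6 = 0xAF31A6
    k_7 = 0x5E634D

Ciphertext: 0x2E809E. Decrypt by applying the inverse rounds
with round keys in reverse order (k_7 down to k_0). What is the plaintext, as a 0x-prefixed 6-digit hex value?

0x3205F4

s_0 = ciphertext = 0x2E809E
s_1 = InvRound(s_0, k_7) = 0x044956
s_2 = InvRound(s_1, k_6) = 0xEB83C3
s_3 = InvRound(s_2, k_5) = 0x537A3F
s_4 = InvRound(s_3, k_4) = 0x942D63
s_5 = InvRound(s_4, k_3) = 0xF84C58
s_6 = InvRound(s_5, k_2) = 0xFFE143
s_7 = InvRound(s_6, k_1) = 0xE80561
s_8 = InvRound(s_7, k_0) = 0x3205F4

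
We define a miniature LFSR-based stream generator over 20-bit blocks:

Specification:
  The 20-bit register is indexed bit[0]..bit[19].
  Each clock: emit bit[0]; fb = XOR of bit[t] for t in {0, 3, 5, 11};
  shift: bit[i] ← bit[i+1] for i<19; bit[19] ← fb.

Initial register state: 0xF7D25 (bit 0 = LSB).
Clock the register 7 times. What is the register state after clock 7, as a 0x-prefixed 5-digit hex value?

reg_0 = 0xF7D25
clock 1: out=1, reg = 0xFBE92
clock 2: out=0, reg = 0xFDF49
clock 3: out=1, reg = 0xFEFA4
clock 4: out=0, reg = 0x7F7D2
clock 5: out=0, reg = 0x3FBE9
clock 6: out=1, reg = 0x1FDF4
clock 7: out=0, reg = 0x0FEFA

0x0FEFA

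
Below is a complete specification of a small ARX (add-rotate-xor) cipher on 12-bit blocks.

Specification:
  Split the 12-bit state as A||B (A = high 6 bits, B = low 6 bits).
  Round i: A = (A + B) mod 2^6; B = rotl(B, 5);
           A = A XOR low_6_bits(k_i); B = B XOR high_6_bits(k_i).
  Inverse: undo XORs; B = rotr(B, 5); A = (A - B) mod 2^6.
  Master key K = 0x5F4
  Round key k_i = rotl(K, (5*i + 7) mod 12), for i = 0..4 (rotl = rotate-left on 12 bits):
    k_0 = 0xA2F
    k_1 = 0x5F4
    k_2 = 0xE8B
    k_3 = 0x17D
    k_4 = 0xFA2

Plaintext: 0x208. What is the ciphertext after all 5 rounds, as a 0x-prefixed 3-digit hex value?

s_0 = plaintext = 0x208
s_1 = Round(s_0, k_0) = 0xFEC
s_2 = Round(s_1, k_1) = 0x7C1
s_3 = Round(s_2, k_2) = 0xADA
s_4 = Round(s_3, k_3) = 0xE08
s_5 = Round(s_4, k_4) = 0x8BA

0x8BA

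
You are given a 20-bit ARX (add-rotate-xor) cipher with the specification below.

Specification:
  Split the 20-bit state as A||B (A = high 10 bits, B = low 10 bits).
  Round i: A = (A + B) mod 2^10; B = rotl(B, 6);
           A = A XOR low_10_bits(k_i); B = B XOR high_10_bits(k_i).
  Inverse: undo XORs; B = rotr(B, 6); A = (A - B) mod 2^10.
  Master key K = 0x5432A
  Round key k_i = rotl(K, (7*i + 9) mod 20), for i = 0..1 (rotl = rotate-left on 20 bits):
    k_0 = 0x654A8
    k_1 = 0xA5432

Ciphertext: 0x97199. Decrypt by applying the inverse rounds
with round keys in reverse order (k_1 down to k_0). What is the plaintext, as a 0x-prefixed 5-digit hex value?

s_0 = ciphertext = 0x97199
s_1 = InvRound(s_0, k_1) = 0x688CC
s_2 = InvRound(s_1, k_0) = 0xDD595

0xDD595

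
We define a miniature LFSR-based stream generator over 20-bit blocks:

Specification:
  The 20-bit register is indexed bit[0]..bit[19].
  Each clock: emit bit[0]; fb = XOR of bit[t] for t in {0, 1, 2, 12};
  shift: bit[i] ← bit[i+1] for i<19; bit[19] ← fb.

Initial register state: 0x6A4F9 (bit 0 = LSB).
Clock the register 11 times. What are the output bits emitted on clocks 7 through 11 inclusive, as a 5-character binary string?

11001

reg_0 = 0x6A4F9
clock 1: out=1, reg = 0xB527C
clock 2: out=0, reg = 0x5A93E
clock 3: out=0, reg = 0x2D49F
clock 4: out=1, reg = 0x16A4F
clock 5: out=1, reg = 0x8B527
clock 6: out=1, reg = 0x45A93
clock 7: out=1, reg = 0xA2D49
clock 8: out=1, reg = 0xD16A4
clock 9: out=0, reg = 0x68B52
clock 10: out=0, reg = 0xB45A9
clock 11: out=1, reg = 0xDA2D4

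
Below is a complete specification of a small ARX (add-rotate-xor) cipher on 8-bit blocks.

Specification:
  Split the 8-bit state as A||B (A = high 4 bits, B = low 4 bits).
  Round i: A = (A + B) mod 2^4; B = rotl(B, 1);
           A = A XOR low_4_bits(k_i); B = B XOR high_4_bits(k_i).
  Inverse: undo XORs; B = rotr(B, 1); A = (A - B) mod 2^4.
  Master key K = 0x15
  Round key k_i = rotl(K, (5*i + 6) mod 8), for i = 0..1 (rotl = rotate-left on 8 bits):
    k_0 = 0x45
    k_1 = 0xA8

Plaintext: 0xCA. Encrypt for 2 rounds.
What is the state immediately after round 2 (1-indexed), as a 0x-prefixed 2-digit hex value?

s_0 = plaintext = 0xCA
s_1 = Round(s_0, k_0) = 0x31
s_2 = Round(s_1, k_1) = 0xC8

0xC8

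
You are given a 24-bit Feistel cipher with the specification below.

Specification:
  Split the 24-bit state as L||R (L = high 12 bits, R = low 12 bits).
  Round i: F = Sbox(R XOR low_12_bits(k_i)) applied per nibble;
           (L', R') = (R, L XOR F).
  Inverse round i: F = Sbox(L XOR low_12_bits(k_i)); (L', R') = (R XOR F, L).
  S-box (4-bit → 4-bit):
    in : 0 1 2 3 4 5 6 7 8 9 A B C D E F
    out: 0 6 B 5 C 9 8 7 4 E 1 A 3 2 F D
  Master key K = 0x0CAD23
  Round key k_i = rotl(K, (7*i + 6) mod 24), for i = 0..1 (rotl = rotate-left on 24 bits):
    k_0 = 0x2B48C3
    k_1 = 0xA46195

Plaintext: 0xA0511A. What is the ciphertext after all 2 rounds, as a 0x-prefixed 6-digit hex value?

0x42B8B5

s_0 = plaintext = 0xA0511A
s_1 = Round(s_0, k_0) = 0x11A42B
s_2 = Round(s_1, k_1) = 0x42B8B5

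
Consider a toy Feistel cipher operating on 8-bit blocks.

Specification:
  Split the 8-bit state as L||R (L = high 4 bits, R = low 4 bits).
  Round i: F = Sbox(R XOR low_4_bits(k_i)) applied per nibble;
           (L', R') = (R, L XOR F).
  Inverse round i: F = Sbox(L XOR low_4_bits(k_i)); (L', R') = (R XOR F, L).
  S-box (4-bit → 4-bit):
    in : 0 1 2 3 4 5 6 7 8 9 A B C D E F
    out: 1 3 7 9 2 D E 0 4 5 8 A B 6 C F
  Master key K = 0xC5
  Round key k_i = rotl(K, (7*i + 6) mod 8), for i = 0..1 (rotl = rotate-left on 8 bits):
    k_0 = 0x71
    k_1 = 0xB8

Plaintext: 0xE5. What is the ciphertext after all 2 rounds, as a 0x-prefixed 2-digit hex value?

s_0 = plaintext = 0xE5
s_1 = Round(s_0, k_0) = 0x5C
s_2 = Round(s_1, k_1) = 0xC7

0xC7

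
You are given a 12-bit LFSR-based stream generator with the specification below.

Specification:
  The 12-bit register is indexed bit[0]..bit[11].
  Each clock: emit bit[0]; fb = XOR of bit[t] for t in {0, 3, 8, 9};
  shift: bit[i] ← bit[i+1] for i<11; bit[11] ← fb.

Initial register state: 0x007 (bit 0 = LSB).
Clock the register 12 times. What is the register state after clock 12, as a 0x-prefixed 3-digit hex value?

reg_0 = 0x007
clock 1: out=1, reg = 0x803
clock 2: out=1, reg = 0xC01
clock 3: out=1, reg = 0xE00
clock 4: out=0, reg = 0xF00
clock 5: out=0, reg = 0x780
clock 6: out=0, reg = 0x3C0
clock 7: out=0, reg = 0x1E0
clock 8: out=0, reg = 0x8F0
clock 9: out=0, reg = 0x478
clock 10: out=0, reg = 0xA3C
clock 11: out=0, reg = 0x51E
clock 12: out=0, reg = 0x28F

0x28F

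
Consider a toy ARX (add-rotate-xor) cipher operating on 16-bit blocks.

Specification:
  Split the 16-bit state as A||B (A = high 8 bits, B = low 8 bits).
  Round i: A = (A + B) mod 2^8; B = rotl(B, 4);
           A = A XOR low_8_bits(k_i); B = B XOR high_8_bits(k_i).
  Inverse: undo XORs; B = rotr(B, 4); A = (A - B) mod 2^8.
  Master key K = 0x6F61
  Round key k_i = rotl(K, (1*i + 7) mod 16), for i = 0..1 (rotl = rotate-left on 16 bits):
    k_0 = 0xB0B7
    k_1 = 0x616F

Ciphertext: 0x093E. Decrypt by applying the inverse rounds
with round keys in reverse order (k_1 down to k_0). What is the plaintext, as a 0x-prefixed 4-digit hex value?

s_0 = ciphertext = 0x093E
s_1 = InvRound(s_0, k_1) = 0x71F5
s_2 = InvRound(s_1, k_0) = 0x7254

0x7254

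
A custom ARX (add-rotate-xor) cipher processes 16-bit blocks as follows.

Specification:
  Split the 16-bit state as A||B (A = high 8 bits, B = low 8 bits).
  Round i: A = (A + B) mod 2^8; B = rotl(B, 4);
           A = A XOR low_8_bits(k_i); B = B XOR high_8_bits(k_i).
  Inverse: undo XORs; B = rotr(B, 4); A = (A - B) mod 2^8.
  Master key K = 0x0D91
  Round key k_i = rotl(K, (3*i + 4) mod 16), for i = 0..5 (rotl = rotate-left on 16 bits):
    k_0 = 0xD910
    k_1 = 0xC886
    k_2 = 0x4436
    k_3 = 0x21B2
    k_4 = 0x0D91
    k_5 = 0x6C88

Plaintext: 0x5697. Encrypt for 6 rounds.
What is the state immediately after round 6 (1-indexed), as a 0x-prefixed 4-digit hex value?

0x181B

s_0 = plaintext = 0x5697
s_1 = Round(s_0, k_0) = 0xFDA0
s_2 = Round(s_1, k_1) = 0x1BC2
s_3 = Round(s_2, k_2) = 0xEB68
s_4 = Round(s_3, k_3) = 0xE1A7
s_5 = Round(s_4, k_4) = 0x1977
s_6 = Round(s_5, k_5) = 0x181B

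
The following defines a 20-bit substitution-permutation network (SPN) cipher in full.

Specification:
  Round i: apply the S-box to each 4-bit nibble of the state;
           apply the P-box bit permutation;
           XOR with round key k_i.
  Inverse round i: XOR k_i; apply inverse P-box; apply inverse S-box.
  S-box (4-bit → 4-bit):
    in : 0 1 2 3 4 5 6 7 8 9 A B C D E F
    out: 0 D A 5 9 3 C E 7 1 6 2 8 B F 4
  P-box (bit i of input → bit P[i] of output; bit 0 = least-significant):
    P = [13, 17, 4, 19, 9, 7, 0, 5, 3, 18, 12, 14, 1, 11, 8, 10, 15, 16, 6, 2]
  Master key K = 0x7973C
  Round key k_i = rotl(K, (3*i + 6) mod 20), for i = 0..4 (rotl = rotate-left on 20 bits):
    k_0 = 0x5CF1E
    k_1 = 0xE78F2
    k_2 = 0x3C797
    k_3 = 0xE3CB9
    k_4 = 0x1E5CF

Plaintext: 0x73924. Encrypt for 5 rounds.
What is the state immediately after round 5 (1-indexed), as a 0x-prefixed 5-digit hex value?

0x1F0D5

s_0 = plaintext = 0x73924
s_1 = Round(s_0, k_0) = 0xCEEF0
s_2 = Round(s_1, k_1) = 0xA25FD
s_3 = Round(s_2, k_2) = 0xCEBDE
s_4 = Round(s_3, k_3) = 0x0130F
s_5 = Round(s_4, k_4) = 0x1F0D5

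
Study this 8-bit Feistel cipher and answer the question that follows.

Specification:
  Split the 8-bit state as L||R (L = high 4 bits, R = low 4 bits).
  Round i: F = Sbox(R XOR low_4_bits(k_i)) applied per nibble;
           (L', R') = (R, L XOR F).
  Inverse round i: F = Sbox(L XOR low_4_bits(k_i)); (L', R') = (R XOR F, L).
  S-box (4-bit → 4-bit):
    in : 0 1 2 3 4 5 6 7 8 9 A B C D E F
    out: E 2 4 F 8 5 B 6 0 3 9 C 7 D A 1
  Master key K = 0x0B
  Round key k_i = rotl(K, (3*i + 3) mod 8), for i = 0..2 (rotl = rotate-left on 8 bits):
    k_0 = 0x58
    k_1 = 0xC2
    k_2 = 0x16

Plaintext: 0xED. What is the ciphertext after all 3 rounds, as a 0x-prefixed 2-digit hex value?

0xEB

s_0 = plaintext = 0xED
s_1 = Round(s_0, k_0) = 0xDB
s_2 = Round(s_1, k_1) = 0xBE
s_3 = Round(s_2, k_2) = 0xEB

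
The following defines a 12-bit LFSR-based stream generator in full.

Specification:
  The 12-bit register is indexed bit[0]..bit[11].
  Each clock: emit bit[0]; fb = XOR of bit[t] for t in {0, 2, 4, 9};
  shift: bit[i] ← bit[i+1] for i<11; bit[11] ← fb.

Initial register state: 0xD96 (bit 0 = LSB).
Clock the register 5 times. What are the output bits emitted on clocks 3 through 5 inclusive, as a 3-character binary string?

reg_0 = 0xD96
clock 1: out=0, reg = 0x6CB
clock 2: out=1, reg = 0x365
clock 3: out=1, reg = 0x9B2
clock 4: out=0, reg = 0xCD9
clock 5: out=1, reg = 0x66C

101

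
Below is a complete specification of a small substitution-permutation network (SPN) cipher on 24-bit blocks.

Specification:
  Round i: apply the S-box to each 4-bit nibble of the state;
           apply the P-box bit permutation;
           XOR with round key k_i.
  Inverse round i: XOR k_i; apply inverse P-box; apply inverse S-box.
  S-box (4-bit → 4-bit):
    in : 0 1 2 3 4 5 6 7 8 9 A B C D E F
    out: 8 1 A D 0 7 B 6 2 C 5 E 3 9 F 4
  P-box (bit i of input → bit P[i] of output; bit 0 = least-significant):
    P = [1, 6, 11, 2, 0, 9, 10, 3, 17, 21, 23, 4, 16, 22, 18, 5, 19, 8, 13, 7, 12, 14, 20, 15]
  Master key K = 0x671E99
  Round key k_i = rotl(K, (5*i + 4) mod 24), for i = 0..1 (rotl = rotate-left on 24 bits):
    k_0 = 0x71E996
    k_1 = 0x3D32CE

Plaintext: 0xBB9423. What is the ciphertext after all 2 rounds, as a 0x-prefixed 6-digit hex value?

s_0 = plaintext = 0xBB9423
s_1 = Round(s_0, k_0) = 0x650238
s_2 = Round(s_1, k_1) = 0x15C7B7

0x15C7B7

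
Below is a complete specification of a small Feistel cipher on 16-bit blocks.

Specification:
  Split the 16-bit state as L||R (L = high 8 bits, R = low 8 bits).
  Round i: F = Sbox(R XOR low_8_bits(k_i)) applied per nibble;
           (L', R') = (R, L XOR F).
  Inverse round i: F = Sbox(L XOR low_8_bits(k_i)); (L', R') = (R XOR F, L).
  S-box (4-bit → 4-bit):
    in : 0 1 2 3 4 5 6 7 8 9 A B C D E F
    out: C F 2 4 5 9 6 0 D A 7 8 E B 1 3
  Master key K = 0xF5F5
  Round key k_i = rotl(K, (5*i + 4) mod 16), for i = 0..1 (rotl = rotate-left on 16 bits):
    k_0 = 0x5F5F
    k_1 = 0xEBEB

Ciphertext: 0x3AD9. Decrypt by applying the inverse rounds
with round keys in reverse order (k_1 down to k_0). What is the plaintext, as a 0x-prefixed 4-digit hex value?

s_0 = ciphertext = 0x3AD9
s_1 = InvRound(s_0, k_1) = 0x663A
s_2 = InvRound(s_1, k_0) = 0x7066

0x7066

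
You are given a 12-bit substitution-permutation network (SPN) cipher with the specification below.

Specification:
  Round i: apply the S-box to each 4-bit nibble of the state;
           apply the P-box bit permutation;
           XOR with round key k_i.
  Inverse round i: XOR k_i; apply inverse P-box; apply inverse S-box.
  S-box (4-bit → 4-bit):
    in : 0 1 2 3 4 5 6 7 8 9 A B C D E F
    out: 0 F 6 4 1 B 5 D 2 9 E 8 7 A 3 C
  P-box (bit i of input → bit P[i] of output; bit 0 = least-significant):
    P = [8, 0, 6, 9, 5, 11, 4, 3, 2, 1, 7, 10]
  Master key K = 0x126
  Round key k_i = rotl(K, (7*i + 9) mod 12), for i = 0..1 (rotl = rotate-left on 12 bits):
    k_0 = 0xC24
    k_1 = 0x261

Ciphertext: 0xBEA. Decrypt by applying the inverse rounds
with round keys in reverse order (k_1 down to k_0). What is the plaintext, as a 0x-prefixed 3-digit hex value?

0xA1F

s_0 = ciphertext = 0xBEA
s_1 = InvRound(s_0, k_1) = 0x2DE
s_2 = InvRound(s_1, k_0) = 0xA1F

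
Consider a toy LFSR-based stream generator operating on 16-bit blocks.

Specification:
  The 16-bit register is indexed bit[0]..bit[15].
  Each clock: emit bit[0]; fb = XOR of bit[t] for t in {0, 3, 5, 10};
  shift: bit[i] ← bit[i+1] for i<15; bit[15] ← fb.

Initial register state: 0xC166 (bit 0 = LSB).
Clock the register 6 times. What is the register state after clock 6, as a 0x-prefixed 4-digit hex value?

reg_0 = 0xC166
clock 1: out=0, reg = 0xE0B3
clock 2: out=1, reg = 0x7059
clock 3: out=1, reg = 0x382C
clock 4: out=0, reg = 0x1C16
clock 5: out=0, reg = 0x8E0B
clock 6: out=1, reg = 0xC705

0xC705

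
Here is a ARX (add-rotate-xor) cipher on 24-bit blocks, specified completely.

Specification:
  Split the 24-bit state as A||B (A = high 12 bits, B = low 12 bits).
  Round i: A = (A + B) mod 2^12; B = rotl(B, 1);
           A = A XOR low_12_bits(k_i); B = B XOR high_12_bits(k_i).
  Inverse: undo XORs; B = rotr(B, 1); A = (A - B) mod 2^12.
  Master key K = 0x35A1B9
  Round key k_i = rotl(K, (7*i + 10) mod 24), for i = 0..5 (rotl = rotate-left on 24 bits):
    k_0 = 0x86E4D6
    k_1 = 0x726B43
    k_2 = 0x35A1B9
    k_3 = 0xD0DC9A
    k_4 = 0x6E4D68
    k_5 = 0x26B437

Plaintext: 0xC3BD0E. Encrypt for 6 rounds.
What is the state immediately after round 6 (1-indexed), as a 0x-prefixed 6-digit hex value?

0xA78D46

s_0 = plaintext = 0xC3BD0E
s_1 = Round(s_0, k_0) = 0xD9F273
s_2 = Round(s_1, k_1) = 0xB513C0
s_3 = Round(s_2, k_2) = 0xEA84DA
s_4 = Round(s_3, k_3) = 0xF184B9
s_5 = Round(s_4, k_4) = 0xEB9F96
s_6 = Round(s_5, k_5) = 0xA78D46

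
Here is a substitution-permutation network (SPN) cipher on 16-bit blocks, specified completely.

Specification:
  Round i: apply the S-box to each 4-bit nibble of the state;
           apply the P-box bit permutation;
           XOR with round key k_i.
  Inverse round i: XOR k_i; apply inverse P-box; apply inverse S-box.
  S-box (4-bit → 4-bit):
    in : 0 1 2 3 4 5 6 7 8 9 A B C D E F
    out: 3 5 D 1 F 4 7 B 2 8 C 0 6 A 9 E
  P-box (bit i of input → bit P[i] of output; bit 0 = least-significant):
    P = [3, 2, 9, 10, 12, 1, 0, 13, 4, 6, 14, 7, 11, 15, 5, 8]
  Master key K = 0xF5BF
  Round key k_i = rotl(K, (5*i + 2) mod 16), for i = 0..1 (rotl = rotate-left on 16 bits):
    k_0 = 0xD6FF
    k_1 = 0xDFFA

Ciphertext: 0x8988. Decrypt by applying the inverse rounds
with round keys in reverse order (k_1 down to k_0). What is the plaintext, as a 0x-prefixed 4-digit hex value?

0xC758

s_0 = ciphertext = 0x8988
s_1 = InvRound(s_0, k_1) = 0x560A
s_2 = InvRound(s_1, k_0) = 0xC758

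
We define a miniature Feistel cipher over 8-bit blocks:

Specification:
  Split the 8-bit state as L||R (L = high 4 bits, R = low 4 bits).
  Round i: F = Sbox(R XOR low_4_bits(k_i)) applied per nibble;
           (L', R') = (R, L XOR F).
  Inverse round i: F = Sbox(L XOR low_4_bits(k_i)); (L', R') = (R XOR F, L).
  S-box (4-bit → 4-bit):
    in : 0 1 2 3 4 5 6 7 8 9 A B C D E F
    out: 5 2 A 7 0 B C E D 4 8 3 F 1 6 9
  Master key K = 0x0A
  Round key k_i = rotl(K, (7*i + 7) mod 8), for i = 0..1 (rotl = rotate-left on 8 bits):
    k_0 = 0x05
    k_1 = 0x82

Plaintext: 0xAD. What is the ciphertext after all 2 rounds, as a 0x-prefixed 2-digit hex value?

s_0 = plaintext = 0xAD
s_1 = Round(s_0, k_0) = 0xD7
s_2 = Round(s_1, k_1) = 0x76

0x76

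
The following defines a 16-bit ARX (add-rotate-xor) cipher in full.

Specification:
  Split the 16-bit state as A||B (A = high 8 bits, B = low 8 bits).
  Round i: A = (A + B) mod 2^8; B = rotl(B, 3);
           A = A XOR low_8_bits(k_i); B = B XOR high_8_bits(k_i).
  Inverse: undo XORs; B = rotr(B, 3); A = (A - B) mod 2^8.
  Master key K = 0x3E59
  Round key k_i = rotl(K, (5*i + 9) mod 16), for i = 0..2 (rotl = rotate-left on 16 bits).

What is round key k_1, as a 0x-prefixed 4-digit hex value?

0x4F96

K = 0x3E59
k_0 = rotl(K, (5*0+9) mod 16) = rotl(K, 9) = 0xB27C
k_1 = rotl(K, (5*1+9) mod 16) = rotl(K, 14) = 0x4F96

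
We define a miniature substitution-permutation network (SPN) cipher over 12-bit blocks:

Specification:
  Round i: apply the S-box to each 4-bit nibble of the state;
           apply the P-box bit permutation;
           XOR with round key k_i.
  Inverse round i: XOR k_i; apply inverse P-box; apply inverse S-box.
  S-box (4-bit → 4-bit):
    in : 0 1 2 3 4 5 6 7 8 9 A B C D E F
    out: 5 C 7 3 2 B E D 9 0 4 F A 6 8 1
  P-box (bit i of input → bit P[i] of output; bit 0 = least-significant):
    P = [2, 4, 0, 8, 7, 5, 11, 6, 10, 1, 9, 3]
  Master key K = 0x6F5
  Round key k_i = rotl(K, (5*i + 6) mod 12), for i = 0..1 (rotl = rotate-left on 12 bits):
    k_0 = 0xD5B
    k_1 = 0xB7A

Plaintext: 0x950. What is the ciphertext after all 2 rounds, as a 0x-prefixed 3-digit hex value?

0x098

s_0 = plaintext = 0x950
s_1 = Round(s_0, k_0) = 0xDBE
s_2 = Round(s_1, k_1) = 0x098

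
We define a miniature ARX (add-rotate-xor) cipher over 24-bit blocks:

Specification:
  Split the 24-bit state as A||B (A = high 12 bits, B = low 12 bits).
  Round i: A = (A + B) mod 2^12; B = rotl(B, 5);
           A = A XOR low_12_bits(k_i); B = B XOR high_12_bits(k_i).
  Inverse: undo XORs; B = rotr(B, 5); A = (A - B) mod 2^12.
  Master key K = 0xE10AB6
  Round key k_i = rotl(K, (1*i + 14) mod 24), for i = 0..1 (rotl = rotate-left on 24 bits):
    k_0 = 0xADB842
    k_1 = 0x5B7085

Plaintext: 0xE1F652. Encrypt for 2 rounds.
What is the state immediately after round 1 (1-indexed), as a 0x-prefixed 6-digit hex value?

0xC33097

s_0 = plaintext = 0xE1F652
s_1 = Round(s_0, k_0) = 0xC33097
s_2 = Round(s_1, k_1) = 0xC4F756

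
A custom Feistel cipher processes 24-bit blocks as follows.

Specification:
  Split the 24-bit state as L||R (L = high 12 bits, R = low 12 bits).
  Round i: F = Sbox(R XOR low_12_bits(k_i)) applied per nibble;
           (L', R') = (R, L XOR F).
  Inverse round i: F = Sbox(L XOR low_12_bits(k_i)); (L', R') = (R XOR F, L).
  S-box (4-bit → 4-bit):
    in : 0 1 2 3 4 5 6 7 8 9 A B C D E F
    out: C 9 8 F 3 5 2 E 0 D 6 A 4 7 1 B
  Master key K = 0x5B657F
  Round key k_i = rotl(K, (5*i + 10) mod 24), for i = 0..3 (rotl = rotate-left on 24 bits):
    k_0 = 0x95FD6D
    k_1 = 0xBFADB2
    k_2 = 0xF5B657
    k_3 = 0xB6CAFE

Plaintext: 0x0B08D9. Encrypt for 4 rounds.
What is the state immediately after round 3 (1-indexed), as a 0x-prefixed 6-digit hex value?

s_0 = plaintext = 0x0B08D9
s_1 = Round(s_0, k_0) = 0x8D9513
s_2 = Round(s_1, k_1) = 0x5138B0
s_3 = Round(s_2, k_2) = 0x8B040D
s_4 = Round(s_3, k_3) = 0x40D90F

0x8B040D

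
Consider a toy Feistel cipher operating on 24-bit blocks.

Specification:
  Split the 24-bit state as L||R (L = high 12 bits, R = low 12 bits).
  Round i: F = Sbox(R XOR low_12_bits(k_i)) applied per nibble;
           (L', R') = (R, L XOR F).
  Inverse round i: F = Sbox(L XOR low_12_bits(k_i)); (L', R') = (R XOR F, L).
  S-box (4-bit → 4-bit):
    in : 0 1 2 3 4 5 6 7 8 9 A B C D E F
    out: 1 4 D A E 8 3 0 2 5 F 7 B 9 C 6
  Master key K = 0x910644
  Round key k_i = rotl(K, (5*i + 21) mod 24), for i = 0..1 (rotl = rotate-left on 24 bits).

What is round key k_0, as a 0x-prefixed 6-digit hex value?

0x9220C8

K = 0x910644
k_0 = rotl(K, (5*0+21) mod 24) = rotl(K, 21) = 0x9220C8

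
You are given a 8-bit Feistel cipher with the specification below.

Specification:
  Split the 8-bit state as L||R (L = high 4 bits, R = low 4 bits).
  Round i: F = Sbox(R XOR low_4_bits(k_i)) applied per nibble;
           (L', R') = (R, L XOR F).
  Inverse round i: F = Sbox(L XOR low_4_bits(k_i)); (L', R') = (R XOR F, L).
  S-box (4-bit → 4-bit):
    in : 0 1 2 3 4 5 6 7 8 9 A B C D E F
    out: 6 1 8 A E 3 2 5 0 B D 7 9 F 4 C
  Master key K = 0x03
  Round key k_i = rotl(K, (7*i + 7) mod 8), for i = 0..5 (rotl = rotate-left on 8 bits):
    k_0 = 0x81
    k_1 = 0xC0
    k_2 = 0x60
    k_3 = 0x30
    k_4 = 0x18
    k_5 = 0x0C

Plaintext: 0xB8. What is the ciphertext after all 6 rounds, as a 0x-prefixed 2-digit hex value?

s_0 = plaintext = 0xB8
s_1 = Round(s_0, k_0) = 0x80
s_2 = Round(s_1, k_1) = 0x0E
s_3 = Round(s_2, k_2) = 0xE4
s_4 = Round(s_3, k_3) = 0x40
s_5 = Round(s_4, k_4) = 0x04
s_6 = Round(s_5, k_5) = 0x40

0x40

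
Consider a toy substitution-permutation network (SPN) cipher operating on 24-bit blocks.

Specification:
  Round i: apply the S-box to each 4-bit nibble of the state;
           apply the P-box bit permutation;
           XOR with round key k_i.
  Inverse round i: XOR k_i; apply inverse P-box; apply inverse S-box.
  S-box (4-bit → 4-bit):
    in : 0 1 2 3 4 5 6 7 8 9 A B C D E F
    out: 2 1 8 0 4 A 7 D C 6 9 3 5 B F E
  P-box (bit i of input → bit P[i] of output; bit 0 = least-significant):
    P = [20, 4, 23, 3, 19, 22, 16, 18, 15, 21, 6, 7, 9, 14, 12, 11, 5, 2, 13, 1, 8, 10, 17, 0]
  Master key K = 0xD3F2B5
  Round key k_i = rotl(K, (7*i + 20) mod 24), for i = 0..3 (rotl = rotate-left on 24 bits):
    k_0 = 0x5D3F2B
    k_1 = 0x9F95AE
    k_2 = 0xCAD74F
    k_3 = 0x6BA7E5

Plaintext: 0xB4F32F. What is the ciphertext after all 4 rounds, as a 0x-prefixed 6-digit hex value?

s_0 = plaintext = 0xB4F32F
s_1 = Round(s_0, k_0) = 0xD94233
s_2 = Round(s_1, k_1) = 0x9FA02B
s_3 = Round(s_2, k_2) = 0xFCF959
s_4 = Round(s_3, k_3) = 0x8DDB94

0x8DDB94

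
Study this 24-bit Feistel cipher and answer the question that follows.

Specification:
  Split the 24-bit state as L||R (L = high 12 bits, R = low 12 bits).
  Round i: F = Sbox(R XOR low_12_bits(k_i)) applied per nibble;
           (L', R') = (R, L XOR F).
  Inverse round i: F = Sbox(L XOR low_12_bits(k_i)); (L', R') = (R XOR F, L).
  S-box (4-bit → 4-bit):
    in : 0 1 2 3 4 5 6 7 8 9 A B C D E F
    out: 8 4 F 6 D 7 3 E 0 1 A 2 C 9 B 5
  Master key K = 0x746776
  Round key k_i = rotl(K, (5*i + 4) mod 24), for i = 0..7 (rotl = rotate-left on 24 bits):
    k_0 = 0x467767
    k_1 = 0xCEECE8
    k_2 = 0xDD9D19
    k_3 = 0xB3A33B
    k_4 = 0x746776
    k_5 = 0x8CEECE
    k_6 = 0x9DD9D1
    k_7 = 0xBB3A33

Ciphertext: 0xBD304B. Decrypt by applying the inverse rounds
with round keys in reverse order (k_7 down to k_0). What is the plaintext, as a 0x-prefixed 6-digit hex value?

0xFA37AA

s_0 = ciphertext = 0xBD304B
s_1 = InvRound(s_0, k_7) = 0x4F3BD3
s_2 = InvRound(s_1, k_6) = 0x22C4F3
s_3 = InvRound(s_2, k_5) = 0x84C22C
s_4 = InvRound(s_3, k_4) = 0x74684C
s_5 = InvRound(s_4, k_3) = 0x5A5746
s_6 = InvRound(s_5, k_2) = 0x76A5A5
s_7 = InvRound(s_6, k_1) = 0x7AA76A
s_8 = InvRound(s_7, k_0) = 0xFA37AA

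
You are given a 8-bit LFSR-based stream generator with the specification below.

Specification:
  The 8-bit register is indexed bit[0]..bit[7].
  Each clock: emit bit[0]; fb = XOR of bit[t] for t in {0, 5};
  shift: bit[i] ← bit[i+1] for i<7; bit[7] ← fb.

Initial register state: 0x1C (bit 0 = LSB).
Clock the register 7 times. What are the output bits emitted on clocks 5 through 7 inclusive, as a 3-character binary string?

reg_0 = 0x1C
clock 1: out=0, reg = 0x0E
clock 2: out=0, reg = 0x07
clock 3: out=1, reg = 0x83
clock 4: out=1, reg = 0xC1
clock 5: out=1, reg = 0xE0
clock 6: out=0, reg = 0xF0
clock 7: out=0, reg = 0xF8

100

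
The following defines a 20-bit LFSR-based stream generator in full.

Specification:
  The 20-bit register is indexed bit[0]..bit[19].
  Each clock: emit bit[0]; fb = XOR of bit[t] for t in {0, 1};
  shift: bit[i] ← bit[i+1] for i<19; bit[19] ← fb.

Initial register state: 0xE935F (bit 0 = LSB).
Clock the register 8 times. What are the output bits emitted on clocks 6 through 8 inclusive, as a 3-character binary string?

010

reg_0 = 0xE935F
clock 1: out=1, reg = 0x749AF
clock 2: out=1, reg = 0x3A4D7
clock 3: out=1, reg = 0x1D26B
clock 4: out=1, reg = 0x0E935
clock 5: out=1, reg = 0x8749A
clock 6: out=0, reg = 0xC3A4D
clock 7: out=1, reg = 0xE1D26
clock 8: out=0, reg = 0xF0E93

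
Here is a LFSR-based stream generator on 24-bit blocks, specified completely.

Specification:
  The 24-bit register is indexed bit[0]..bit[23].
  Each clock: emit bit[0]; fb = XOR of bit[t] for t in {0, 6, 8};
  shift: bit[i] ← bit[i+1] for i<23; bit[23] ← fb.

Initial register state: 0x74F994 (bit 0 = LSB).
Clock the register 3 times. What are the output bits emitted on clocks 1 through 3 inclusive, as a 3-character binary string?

reg_0 = 0x74F994
clock 1: out=0, reg = 0xBA7CCA
clock 2: out=0, reg = 0xDD3E65
clock 3: out=1, reg = 0x6E9F32

001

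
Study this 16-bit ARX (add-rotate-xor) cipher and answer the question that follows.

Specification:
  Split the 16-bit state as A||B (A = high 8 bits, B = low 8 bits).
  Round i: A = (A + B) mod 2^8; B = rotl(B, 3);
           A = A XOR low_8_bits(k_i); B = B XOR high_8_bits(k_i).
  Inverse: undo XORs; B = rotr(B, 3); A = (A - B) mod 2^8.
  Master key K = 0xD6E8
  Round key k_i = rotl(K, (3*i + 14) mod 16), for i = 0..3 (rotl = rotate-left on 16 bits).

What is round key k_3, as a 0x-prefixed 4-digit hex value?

K = 0xD6E8
k_0 = rotl(K, (3*0+14) mod 16) = rotl(K, 14) = 0x35BA
k_1 = rotl(K, (3*1+14) mod 16) = rotl(K, 1) = 0xADD1
k_2 = rotl(K, (3*2+14) mod 16) = rotl(K, 4) = 0x6E8D
k_3 = rotl(K, (3*3+14) mod 16) = rotl(K, 7) = 0x746B

0x746B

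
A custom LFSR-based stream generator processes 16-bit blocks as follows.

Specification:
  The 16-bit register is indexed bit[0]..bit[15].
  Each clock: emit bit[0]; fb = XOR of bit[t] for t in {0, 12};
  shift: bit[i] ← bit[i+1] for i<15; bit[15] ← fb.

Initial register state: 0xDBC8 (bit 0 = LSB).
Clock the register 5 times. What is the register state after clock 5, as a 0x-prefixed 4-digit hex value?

0xAEDE

reg_0 = 0xDBC8
clock 1: out=0, reg = 0xEDE4
clock 2: out=0, reg = 0x76F2
clock 3: out=0, reg = 0xBB79
clock 4: out=1, reg = 0x5DBC
clock 5: out=0, reg = 0xAEDE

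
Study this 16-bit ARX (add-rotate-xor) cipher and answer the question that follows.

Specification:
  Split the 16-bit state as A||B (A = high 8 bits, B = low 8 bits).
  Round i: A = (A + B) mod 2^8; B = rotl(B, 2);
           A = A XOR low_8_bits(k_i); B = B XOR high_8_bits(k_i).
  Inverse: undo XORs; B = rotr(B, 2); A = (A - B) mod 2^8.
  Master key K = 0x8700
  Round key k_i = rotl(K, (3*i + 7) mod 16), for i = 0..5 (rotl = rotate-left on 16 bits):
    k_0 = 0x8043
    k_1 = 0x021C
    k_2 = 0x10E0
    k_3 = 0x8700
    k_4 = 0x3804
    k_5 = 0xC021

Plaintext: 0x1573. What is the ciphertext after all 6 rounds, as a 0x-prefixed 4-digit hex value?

0x686B

s_0 = plaintext = 0x1573
s_1 = Round(s_0, k_0) = 0xCB4D
s_2 = Round(s_1, k_1) = 0x0437
s_3 = Round(s_2, k_2) = 0xDBCC
s_4 = Round(s_3, k_3) = 0xA7B4
s_5 = Round(s_4, k_4) = 0x5FEA
s_6 = Round(s_5, k_5) = 0x686B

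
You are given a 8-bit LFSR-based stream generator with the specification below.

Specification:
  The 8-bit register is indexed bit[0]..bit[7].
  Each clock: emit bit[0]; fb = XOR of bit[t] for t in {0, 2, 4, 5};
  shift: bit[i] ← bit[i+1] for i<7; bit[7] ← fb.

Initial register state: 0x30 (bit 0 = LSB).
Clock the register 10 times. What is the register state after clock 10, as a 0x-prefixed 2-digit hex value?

0x8B

reg_0 = 0x30
clock 1: out=0, reg = 0x18
clock 2: out=0, reg = 0x8C
clock 3: out=0, reg = 0xC6
clock 4: out=0, reg = 0xE3
clock 5: out=1, reg = 0x71
clock 6: out=1, reg = 0xB8
clock 7: out=0, reg = 0x5C
clock 8: out=0, reg = 0x2E
clock 9: out=0, reg = 0x17
clock 10: out=1, reg = 0x8B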